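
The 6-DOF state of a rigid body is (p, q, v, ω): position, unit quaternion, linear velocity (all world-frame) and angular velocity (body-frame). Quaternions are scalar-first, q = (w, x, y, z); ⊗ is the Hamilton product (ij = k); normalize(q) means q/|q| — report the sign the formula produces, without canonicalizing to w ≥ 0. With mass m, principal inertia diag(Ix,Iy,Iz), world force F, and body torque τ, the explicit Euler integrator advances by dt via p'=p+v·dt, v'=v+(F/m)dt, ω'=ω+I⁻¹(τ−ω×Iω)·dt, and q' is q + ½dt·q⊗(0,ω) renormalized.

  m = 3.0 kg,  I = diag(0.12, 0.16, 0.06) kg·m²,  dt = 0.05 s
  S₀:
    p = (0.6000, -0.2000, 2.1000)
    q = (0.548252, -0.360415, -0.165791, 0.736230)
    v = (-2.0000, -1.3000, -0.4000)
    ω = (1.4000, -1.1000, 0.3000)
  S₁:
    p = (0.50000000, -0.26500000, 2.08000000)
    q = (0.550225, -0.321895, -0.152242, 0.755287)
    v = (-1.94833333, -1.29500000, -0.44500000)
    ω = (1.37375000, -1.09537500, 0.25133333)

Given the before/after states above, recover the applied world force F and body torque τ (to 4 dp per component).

Δv = v₁−v₀ = (0.05166667, 0.00500000, -0.04500000)
m·(v₁−v₀)/dt = (3.1000, 0.3000, -2.7000)
Δω = ω₁−ω₀ = (-0.02625000, 0.00462500, -0.04866667)
applied torque τ = (-0.0300, 0.0400, -0.1200)

F = (3.1000, 0.3000, -2.7000)
τ = (-0.0300, 0.0400, -0.1200)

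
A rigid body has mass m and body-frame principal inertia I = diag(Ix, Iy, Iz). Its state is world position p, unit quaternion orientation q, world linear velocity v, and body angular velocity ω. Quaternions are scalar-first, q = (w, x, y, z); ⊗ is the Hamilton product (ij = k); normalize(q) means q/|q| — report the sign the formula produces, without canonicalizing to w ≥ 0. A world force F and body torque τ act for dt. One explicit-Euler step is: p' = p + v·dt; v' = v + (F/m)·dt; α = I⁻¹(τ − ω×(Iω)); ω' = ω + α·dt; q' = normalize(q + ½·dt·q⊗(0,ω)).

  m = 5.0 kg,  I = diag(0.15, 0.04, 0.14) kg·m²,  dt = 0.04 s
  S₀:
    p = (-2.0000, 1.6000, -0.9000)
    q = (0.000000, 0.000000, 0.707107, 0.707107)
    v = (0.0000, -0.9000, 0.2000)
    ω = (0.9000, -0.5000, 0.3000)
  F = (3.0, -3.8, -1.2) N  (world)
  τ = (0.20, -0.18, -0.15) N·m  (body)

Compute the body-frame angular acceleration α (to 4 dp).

ω×(Iω) gyroscopic = (-0.0150, 0.0027, 0.0495)
angular accel α = (1.4333, -4.5675, -1.4250)

α = (1.4333, -4.5675, -1.4250)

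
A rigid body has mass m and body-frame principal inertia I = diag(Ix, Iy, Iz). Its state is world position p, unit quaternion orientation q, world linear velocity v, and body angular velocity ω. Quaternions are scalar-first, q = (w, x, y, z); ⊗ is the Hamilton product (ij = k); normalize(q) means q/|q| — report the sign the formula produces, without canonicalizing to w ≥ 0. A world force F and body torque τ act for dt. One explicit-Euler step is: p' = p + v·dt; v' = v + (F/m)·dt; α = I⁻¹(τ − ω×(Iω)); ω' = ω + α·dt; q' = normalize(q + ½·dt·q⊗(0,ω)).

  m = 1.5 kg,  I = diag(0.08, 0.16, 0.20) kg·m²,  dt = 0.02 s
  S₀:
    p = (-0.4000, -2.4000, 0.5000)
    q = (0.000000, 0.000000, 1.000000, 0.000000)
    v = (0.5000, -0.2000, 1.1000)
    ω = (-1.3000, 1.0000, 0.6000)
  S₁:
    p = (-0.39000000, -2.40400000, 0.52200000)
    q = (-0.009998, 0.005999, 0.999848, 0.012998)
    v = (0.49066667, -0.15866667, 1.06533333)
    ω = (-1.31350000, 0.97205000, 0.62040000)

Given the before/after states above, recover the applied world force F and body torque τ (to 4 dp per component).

F = (-0.7000, 3.1000, -2.6000)
τ = (-0.0300, -0.1300, 0.1000)

v₁ − v₀ = (-0.00933333, 0.04133333, -0.03466667)
m·(v₁−v₀)/dt = (-0.7000, 3.1000, -2.6000)
rate change Δω = (-0.01350000, -0.02795000, 0.02040000)
applied torque τ = (-0.0300, -0.1300, 0.1000)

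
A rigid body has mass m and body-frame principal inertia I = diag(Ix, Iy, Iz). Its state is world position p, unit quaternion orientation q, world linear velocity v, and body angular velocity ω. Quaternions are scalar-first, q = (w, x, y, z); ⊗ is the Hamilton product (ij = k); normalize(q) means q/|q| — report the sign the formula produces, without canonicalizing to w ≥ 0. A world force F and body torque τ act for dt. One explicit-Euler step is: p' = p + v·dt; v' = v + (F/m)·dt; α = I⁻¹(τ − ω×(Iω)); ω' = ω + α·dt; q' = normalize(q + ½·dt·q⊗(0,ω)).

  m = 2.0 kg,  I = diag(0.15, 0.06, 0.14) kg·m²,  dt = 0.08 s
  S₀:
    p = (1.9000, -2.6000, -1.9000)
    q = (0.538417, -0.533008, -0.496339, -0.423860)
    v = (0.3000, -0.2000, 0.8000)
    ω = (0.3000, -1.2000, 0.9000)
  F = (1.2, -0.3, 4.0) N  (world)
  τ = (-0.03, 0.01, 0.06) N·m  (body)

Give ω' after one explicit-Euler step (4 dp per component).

ω' = (0.3301, -1.1903, 0.9158)

angular accel α = (0.3760, 0.1217, 0.1971)
ω' = ω + α·dt = (0.3301, -1.1903, 0.9158)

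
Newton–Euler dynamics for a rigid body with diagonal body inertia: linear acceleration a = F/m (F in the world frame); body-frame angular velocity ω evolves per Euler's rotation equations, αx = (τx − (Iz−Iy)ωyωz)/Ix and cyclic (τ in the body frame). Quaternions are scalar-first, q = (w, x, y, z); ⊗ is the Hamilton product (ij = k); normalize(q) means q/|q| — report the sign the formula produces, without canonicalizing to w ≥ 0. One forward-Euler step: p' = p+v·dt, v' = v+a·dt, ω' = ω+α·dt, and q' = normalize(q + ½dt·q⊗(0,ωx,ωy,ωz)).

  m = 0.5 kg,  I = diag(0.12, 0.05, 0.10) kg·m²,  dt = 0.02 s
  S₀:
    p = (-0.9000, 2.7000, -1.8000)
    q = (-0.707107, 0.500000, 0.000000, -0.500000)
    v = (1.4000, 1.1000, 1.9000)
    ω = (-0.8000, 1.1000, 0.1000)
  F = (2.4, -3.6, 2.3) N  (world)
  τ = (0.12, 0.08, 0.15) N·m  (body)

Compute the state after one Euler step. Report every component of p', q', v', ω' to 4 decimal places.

ω×(Iω) gyroscopic = (0.0055, -0.0016, 0.0616)
angular accel α = (0.9542, 1.6320, 0.8840)
ω' = ω + α·dt = (-0.7809, 1.1326, 0.1177)
Hamilton product q⊗(0,ω) = (0.4500000, 1.1156856, -0.4278177, 0.4792893)
updated quaternion q' = (-0.7025, 0.5111, -0.0043, -0.4952)
p + v·dt = (-0.8720, 2.7220, -1.7620)
v' = v + a·dt = (1.4960, 0.9560, 1.9920)

p' = (-0.8720, 2.7220, -1.7620)
q' = (-0.7025, 0.5111, -0.0043, -0.4952)
v' = (1.4960, 0.9560, 1.9920)
ω' = (-0.7809, 1.1326, 0.1177)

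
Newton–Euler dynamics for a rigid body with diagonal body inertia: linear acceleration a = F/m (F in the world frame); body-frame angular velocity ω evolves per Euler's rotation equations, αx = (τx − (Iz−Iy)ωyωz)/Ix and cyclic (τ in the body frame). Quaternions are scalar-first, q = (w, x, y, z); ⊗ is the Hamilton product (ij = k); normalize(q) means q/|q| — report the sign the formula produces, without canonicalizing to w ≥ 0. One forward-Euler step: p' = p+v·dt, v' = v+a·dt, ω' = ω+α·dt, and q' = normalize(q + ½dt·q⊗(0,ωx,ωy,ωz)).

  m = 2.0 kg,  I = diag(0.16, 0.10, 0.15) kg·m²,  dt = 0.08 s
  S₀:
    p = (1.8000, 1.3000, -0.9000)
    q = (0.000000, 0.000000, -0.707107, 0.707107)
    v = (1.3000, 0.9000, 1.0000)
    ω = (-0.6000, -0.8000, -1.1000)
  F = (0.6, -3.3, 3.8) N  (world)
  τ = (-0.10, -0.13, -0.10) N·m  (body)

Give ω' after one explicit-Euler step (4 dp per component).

ω' = (-0.6720, -0.9093, -1.1380)

α = I⁻¹(τ − ω×Iω) = (-0.9000, -1.3660, -0.4747)
ω' = ω + α·dt = (-0.6720, -0.9093, -1.1380)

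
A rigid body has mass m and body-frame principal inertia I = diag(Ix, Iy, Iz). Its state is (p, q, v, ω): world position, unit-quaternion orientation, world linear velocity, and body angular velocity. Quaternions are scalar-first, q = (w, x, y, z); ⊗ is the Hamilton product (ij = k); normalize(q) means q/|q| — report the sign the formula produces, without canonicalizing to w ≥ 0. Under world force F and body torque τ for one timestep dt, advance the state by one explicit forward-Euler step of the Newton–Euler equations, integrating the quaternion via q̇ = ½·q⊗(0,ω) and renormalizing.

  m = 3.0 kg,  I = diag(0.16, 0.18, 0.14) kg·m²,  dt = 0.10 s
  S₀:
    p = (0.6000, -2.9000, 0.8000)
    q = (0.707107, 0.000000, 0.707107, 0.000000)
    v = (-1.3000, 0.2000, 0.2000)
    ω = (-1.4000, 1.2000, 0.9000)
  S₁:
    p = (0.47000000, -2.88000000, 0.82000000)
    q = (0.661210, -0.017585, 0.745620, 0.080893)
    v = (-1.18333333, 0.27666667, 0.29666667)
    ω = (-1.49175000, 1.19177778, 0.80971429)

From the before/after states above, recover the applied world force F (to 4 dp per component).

F = (3.5000, 2.3000, 2.9000)

velocity change Δv = (0.11666667, 0.07666667, 0.09666667)
F = m·Δv/dt = (3.5000, 2.3000, 2.9000)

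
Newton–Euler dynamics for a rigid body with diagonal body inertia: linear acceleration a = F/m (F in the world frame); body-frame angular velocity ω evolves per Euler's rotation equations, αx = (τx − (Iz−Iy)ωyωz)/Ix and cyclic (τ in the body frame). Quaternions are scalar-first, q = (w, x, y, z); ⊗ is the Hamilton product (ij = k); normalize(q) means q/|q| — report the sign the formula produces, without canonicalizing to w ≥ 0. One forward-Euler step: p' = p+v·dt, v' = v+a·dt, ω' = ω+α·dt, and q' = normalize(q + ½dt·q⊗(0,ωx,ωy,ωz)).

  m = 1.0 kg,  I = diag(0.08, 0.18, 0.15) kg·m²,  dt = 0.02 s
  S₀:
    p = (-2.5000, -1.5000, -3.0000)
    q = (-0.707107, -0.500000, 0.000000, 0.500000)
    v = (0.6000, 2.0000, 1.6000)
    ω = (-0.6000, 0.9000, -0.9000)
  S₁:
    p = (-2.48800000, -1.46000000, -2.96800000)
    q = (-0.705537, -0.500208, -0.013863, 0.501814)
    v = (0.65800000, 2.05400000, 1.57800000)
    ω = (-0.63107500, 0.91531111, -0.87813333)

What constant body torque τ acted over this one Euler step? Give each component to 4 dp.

ω₁ − ω₀ = (-0.03107500, 0.01531111, 0.02186667)
τ = I·(Δω/dt) + ω₀×(Iω₀) = (-0.1000, 0.1000, 0.1100)

τ = (-0.1000, 0.1000, 0.1100)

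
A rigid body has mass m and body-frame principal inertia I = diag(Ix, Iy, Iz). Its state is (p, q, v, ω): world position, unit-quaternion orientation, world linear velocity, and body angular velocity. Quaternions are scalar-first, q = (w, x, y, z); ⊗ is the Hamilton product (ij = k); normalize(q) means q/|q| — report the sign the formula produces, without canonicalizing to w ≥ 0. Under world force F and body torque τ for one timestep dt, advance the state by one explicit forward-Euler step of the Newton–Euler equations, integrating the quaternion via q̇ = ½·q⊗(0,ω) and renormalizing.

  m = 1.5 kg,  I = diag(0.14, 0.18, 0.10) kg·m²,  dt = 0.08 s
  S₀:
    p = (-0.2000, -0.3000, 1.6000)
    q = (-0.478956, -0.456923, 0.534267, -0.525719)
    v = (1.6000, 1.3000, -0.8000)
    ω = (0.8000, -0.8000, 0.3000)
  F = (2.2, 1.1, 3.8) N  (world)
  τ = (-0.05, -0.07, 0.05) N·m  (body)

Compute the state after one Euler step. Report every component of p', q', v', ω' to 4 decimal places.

angular accel α = (-0.4943, -0.4422, 0.7560)
ω' = ω + α·dt = (0.7605, -0.8354, 0.3605)
2q̇ = q⊗(0,ω) = (0.9506677, -0.6434599, 0.0996665, -0.2055620)
updated quaternion q' = (-0.4404, -0.4821, 0.5377, -0.5334)
a = F/m = (1.4667, 0.7333, 2.5333)
new position p' = (-0.0720, -0.1960, 1.5360)
v + (F/m)dt = (1.7173, 1.3587, -0.5973)

p' = (-0.0720, -0.1960, 1.5360)
q' = (-0.4404, -0.4821, 0.5377, -0.5334)
v' = (1.7173, 1.3587, -0.5973)
ω' = (0.7605, -0.8354, 0.3605)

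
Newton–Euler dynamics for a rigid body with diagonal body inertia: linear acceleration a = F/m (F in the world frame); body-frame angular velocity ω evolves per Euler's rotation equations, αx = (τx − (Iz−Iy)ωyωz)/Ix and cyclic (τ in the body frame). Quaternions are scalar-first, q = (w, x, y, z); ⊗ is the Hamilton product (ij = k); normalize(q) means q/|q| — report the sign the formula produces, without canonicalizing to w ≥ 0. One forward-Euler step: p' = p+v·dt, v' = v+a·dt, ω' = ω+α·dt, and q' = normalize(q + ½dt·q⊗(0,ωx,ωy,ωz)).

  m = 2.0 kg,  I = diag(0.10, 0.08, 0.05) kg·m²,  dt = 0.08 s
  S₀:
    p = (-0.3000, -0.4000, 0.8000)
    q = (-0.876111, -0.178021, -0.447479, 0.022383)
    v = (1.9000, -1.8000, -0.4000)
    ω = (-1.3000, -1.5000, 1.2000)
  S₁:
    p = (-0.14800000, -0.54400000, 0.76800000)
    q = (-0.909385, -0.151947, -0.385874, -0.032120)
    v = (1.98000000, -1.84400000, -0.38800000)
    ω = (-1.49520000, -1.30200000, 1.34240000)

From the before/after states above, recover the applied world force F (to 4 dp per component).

F = (2.0000, -1.1000, 0.3000)

velocity change Δv = (0.08000000, -0.04400000, 0.01200000)
applied force F = (2.0000, -1.1000, 0.3000)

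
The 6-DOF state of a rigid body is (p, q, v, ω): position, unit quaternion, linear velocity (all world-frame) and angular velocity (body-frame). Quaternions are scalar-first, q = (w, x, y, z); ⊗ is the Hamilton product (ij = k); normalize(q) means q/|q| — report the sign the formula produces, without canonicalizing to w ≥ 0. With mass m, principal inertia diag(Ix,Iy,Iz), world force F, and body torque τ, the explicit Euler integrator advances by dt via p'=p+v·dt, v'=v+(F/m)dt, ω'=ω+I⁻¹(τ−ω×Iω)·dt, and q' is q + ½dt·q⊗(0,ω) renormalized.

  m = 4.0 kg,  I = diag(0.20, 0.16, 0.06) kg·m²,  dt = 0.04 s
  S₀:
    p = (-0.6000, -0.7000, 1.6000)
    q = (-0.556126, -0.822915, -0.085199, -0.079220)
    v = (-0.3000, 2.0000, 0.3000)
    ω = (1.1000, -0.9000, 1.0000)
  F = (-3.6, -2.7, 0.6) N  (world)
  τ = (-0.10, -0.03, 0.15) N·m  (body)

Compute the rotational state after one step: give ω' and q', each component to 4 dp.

gyro term ω×Iω = (0.0900, 0.1540, 0.0396)
(τ − ω×Iω)/I = (-0.9500, -1.1500, 1.8400)
new body rate ω' = (1.0620, -0.9460, 1.0736)
Hamilton product q⊗(0,ω) = (0.9077474, -0.7682356, 1.2362864, 0.2782164)
q + ½dt·q⊗(0,ω), renormalized = (-0.5376, -0.8378, -0.0604, -0.0736)

ω' = (1.0620, -0.9460, 1.0736)
q' = (-0.5376, -0.8378, -0.0604, -0.0736)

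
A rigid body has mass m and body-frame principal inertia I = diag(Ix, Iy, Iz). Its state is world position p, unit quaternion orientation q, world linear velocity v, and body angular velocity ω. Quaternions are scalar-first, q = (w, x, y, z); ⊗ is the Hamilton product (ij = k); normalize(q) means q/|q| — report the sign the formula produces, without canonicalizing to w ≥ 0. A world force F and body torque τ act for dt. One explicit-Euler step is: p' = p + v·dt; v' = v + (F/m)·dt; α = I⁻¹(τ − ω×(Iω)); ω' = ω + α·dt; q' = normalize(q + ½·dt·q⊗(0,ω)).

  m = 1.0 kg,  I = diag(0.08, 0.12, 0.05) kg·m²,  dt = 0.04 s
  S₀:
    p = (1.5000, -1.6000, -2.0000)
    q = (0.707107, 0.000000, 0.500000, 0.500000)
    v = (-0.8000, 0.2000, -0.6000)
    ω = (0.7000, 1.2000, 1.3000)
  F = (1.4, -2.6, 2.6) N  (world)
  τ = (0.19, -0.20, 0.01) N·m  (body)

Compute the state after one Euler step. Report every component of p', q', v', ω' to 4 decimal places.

α = I⁻¹(τ − ω×Iω) = (3.7400, -1.8942, -0.4720)
ω' = ω + α·dt = (0.8496, 1.1242, 1.2811)
Hamilton product q⊗(0,ω) = (-1.2500000, 0.5449749, 1.1985284, 0.5692391)
q' = normalize(q + ½dt·q⊗(0,ω)) = (0.6816, 0.0109, 0.5236, 0.5110)
a = (1.4000, -2.6000, 2.6000)
p' = p + v·dt = (1.4680, -1.5920, -2.0240)
new velocity v' = (-0.7440, 0.0960, -0.4960)

p' = (1.4680, -1.5920, -2.0240)
q' = (0.6816, 0.0109, 0.5236, 0.5110)
v' = (-0.7440, 0.0960, -0.4960)
ω' = (0.8496, 1.1242, 1.2811)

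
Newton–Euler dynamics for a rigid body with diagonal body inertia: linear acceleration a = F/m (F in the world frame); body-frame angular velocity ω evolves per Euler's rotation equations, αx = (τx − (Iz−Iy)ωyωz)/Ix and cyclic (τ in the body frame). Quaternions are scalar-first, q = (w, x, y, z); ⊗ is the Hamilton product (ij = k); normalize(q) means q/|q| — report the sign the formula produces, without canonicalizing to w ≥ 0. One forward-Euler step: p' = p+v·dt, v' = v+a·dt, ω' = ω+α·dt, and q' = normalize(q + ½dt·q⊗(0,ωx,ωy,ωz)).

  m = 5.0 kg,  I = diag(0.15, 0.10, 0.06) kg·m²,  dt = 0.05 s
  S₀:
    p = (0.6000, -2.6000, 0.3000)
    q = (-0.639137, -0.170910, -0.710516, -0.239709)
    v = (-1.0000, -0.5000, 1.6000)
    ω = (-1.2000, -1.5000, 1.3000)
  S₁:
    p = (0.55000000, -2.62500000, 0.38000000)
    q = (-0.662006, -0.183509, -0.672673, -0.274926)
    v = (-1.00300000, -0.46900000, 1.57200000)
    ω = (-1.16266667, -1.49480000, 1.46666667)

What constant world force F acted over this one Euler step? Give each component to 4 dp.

F = (-0.3000, 3.1000, -2.8000)

Δv = v₁−v₀ = (-0.00300000, 0.03100000, -0.02800000)
F = m·Δv/dt = (-0.3000, 3.1000, -2.8000)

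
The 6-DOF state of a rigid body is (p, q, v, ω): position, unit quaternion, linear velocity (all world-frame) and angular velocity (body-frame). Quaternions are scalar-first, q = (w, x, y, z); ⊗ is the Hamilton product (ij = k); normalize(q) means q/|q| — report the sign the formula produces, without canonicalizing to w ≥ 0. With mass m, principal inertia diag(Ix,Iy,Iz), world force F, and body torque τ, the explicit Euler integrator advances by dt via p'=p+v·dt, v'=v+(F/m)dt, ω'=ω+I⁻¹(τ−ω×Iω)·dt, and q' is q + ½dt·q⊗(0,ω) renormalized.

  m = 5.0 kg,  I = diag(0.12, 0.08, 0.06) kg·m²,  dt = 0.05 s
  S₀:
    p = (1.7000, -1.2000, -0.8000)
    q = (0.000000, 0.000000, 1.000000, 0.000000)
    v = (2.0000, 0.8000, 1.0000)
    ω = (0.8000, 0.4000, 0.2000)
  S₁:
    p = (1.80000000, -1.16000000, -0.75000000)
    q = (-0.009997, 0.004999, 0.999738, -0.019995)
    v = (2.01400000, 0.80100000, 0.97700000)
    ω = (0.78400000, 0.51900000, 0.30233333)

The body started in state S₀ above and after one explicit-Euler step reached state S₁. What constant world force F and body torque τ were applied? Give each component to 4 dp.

F = (1.4000, 0.1000, -2.3000)
τ = (-0.0400, 0.2000, 0.1100)

v₁ − v₀ = (0.01400000, 0.00100000, -0.02300000)
applied force F = (1.4000, 0.1000, -2.3000)
ω₁ − ω₀ = (-0.01600000, 0.11900000, 0.10233333)
τ = I·(Δω/dt) + ω₀×(Iω₀) = (-0.0400, 0.2000, 0.1100)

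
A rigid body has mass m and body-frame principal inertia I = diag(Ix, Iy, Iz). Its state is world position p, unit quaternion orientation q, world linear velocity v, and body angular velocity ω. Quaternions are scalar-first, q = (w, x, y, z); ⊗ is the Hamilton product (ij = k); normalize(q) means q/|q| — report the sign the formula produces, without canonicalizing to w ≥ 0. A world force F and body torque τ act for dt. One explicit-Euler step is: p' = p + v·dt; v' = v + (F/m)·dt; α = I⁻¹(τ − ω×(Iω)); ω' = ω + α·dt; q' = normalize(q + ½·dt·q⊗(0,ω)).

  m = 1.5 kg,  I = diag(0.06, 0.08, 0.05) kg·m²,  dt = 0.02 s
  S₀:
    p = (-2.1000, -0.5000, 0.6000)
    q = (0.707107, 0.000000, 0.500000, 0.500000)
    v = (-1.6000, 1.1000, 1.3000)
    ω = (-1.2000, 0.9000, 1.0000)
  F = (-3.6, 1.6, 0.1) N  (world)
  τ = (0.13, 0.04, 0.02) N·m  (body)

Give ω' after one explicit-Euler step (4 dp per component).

ω' = (-1.1477, 0.9130, 1.0166)

ω×(Iω) gyroscopic = (-0.0270, -0.0120, -0.0216)
angular accel α = (2.6167, 0.6500, 0.8320)
ω + α·dt = (-1.1477, 0.9130, 1.0166)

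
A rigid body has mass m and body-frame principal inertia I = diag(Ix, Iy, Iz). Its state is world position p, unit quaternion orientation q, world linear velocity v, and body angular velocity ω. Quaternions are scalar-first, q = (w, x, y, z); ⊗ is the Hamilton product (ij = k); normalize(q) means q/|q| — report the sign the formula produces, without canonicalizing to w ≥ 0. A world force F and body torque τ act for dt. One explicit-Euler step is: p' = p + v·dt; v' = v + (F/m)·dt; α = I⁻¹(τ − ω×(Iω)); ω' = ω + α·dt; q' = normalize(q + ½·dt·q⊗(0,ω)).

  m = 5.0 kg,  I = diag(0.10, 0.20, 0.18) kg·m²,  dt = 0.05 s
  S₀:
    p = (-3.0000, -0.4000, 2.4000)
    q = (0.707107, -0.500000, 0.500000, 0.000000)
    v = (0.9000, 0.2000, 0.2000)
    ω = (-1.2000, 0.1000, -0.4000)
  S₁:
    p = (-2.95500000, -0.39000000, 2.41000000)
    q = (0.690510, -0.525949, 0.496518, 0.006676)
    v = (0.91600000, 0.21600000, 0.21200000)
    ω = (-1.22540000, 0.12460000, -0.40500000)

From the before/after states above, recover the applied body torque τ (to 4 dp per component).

τ = (-0.0500, 0.0600, -0.0300)

rate change Δω = (-0.02540000, 0.02460000, -0.00500000)
precession coupling = (0.0008, -0.0384, -0.0120)
I·α + gyro = (-0.0500, 0.0600, -0.0300)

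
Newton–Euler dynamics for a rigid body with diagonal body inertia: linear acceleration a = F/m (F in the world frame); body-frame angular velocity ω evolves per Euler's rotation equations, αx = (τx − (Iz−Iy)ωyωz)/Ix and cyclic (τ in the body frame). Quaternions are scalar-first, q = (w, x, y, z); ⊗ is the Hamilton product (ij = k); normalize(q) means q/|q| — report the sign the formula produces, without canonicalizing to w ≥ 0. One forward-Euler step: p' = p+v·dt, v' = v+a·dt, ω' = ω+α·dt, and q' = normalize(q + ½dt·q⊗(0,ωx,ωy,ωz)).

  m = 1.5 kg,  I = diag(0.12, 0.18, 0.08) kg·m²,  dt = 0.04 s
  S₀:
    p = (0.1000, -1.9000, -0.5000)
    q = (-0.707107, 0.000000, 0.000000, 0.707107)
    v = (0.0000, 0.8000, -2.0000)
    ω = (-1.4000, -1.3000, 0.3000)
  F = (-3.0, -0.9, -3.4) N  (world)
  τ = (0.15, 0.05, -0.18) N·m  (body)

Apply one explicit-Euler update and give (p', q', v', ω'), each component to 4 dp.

linear accel F/m = (-2.0000, -0.6000, -2.2667)
p' = p + v·dt = (0.1000, -1.8680, -0.5800)
new velocity v' = (-0.0800, 0.7760, -2.0907)
α = I⁻¹(τ − ω×Iω) = (0.9250, 0.3711, -3.6150)
new body rate ω' = (-1.3630, -1.2852, 0.1554)
q⊗(0,ω) = (-0.2121321, 1.9091889, -0.0707107, -0.2121321)
q + ½dt·q⊗(0,ω), renormalized = (-0.7108, 0.0382, -0.0014, 0.7023)

p' = (0.1000, -1.8680, -0.5800)
q' = (-0.7108, 0.0382, -0.0014, 0.7023)
v' = (-0.0800, 0.7760, -2.0907)
ω' = (-1.3630, -1.2852, 0.1554)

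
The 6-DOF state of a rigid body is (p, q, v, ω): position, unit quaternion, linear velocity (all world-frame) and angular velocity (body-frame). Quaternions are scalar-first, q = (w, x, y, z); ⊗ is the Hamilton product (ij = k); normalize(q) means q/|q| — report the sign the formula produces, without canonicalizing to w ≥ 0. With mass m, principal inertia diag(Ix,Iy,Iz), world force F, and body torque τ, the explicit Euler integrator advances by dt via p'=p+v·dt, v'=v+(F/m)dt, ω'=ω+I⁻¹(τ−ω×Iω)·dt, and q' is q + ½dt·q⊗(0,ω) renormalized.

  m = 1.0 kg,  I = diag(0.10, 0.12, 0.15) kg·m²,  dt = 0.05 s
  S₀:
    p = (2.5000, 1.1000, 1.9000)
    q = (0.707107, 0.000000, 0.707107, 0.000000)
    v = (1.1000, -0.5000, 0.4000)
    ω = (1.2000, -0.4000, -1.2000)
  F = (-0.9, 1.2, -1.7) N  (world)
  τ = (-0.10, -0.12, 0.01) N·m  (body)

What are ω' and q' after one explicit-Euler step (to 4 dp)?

ω×(Iω) gyroscopic = (0.0144, 0.0720, -0.0096)
angular accel α = (-1.1440, -1.6000, 0.1307)
ω + α·dt = (1.1428, -0.4800, -1.1935)
q⊗(0,ω) = (0.2828428, 0.0000000, -0.2828428, -1.6970568)
q + ½dt·q⊗(0,ω), renormalized = (0.7135, 0.0000, 0.6994, -0.0424)

ω' = (1.1428, -0.4800, -1.1935)
q' = (0.7135, 0.0000, 0.6994, -0.0424)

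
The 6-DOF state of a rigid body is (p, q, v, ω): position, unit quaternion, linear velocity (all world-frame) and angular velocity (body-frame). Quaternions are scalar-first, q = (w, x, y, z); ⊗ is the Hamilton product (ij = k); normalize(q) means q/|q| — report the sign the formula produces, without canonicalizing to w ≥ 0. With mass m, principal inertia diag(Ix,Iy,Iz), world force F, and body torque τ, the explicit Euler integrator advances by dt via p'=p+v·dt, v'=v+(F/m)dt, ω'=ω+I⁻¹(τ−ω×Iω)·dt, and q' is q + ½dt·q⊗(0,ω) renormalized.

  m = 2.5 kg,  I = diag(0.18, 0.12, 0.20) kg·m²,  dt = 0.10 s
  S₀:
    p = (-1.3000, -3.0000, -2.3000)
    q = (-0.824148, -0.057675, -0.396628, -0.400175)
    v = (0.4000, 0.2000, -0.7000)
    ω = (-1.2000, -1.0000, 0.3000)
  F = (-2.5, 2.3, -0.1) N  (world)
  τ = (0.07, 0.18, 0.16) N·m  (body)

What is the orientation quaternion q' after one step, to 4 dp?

q' = (-0.8388, -0.0341, -0.3295, -0.4321)

Hamilton product q⊗(0,ω) = (-0.3457855, 0.4698142, 1.3216605, -0.6655230)
q + ½dt·q⊗(0,ω), renormalized = (-0.8388, -0.0341, -0.3295, -0.4321)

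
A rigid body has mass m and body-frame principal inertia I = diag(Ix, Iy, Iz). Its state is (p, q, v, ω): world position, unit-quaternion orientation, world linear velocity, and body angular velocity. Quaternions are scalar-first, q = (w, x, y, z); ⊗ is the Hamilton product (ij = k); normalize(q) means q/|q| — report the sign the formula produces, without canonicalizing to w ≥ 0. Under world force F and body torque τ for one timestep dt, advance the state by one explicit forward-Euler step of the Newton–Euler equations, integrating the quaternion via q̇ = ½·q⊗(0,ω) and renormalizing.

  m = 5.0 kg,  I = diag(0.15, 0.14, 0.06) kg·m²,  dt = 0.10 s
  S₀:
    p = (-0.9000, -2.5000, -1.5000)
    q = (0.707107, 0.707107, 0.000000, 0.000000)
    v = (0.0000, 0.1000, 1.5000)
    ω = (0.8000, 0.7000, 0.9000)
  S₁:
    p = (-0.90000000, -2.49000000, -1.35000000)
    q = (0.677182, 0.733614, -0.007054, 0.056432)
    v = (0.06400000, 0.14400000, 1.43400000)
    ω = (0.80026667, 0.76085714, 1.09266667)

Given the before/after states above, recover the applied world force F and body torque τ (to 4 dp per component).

F = (3.2000, 2.2000, -3.3000)
τ = (-0.0500, 0.1500, 0.1100)

rate change Δω = (0.00026667, 0.06085714, 0.19266667)
precession coupling = (-0.0504, 0.0648, -0.0056)
applied torque τ = (-0.0500, 0.1500, 0.1100)
Δv = v₁−v₀ = (0.06400000, 0.04400000, -0.06600000)
m·(v₁−v₀)/dt = (3.2000, 2.2000, -3.3000)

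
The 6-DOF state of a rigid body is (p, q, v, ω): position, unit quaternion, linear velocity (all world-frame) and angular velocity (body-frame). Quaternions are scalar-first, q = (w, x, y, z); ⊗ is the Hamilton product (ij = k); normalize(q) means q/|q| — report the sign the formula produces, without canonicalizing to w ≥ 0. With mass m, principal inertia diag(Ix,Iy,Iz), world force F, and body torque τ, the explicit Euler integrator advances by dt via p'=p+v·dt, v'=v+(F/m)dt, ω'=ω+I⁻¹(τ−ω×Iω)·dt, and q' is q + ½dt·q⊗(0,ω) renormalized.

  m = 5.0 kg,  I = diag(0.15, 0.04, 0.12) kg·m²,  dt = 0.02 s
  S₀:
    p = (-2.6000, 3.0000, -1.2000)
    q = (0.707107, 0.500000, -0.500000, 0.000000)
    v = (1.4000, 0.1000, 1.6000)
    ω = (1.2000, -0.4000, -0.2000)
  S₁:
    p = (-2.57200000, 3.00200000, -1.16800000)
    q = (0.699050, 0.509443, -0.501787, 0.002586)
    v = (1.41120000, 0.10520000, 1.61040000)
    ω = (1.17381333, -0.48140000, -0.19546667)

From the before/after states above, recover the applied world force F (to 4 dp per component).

F = (2.8000, 1.3000, 2.6000)

Δv = v₁−v₀ = (0.01120000, 0.00520000, 0.01040000)
applied force F = (2.8000, 1.3000, 2.6000)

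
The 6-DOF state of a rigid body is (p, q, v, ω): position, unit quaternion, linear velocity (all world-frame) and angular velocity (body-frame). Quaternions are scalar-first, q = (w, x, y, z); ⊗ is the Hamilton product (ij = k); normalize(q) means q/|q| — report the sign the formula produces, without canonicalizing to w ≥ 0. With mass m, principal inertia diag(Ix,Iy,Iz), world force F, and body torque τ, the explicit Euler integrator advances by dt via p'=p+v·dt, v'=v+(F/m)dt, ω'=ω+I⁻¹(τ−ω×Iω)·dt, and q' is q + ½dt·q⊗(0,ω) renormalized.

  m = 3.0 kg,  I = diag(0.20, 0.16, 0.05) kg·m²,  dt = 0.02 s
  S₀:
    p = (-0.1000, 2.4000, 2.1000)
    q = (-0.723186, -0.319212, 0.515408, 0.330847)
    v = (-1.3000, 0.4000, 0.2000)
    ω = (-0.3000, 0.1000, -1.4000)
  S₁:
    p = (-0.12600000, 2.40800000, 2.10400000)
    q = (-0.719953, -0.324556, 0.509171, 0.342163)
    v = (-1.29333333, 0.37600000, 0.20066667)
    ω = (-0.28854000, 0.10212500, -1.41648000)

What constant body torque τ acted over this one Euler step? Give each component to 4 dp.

rate change Δω = (0.01146000, 0.00212500, -0.01648000)
precession coupling = (0.0154, 0.0630, 0.0012)
applied torque τ = (0.1300, 0.0800, -0.0400)

τ = (0.1300, 0.0800, -0.0400)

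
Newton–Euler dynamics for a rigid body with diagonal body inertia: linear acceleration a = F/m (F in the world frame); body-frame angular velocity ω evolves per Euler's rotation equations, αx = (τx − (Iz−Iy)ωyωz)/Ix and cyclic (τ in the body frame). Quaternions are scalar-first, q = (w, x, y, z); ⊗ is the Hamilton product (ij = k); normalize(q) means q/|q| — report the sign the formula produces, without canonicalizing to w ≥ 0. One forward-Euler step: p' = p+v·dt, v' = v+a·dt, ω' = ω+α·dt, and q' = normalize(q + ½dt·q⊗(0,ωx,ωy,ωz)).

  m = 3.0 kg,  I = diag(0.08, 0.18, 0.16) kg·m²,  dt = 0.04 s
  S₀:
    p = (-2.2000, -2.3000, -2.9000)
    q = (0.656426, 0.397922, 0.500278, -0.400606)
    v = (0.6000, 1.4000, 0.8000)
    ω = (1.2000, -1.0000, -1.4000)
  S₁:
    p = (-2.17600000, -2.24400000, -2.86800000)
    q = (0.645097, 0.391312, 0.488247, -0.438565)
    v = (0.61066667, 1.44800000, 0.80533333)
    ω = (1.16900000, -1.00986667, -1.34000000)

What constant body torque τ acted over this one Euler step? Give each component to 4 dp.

τ = (-0.0900, 0.0900, 0.1200)

Δω = ω₁−ω₀ = (-0.03100000, -0.00986667, 0.06000000)
gyro term ω₀×Iω₀ = (-0.0280, 0.1344, -0.1200)
I·α + gyro = (-0.0900, 0.0900, 0.1200)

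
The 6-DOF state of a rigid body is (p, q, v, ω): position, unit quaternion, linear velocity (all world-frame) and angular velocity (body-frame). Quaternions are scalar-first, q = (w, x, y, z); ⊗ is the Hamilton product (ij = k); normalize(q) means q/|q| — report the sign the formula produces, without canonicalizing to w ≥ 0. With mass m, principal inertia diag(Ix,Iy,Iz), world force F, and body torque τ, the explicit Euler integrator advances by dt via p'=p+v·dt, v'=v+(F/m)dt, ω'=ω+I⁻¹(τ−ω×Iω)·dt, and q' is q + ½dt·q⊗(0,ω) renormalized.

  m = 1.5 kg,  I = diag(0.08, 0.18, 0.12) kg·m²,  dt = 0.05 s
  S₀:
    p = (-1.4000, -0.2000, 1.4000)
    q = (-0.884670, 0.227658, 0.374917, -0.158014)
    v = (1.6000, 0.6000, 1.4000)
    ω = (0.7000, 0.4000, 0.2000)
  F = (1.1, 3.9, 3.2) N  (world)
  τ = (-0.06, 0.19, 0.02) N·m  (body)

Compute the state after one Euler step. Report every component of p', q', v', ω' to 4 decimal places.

p' = (-1.3200, -0.1700, 1.4700)
q' = (-0.8914, 0.2156, 0.3621, -0.1667)
v' = (1.6367, 0.7300, 1.5067)
ω' = (0.6655, 0.4543, 0.1967)

p' = p + v·dt = (-1.3200, -0.1700, 1.4700)
new velocity v' = (1.6367, 0.7300, 1.5067)
gyro term ω×Iω = (-0.0048, -0.0056, 0.0280)
(τ − ω×Iω)/I = (-0.6900, 1.0867, -0.0667)
new body rate ω' = (0.6655, 0.4543, 0.1967)
2q̇ = q⊗(0,ω) = (-0.2777246, -0.4810800, -0.5100094, -0.3483127)
q + ½dt·q⊗(0,ω), renormalized = (-0.8914, 0.2156, 0.3621, -0.1667)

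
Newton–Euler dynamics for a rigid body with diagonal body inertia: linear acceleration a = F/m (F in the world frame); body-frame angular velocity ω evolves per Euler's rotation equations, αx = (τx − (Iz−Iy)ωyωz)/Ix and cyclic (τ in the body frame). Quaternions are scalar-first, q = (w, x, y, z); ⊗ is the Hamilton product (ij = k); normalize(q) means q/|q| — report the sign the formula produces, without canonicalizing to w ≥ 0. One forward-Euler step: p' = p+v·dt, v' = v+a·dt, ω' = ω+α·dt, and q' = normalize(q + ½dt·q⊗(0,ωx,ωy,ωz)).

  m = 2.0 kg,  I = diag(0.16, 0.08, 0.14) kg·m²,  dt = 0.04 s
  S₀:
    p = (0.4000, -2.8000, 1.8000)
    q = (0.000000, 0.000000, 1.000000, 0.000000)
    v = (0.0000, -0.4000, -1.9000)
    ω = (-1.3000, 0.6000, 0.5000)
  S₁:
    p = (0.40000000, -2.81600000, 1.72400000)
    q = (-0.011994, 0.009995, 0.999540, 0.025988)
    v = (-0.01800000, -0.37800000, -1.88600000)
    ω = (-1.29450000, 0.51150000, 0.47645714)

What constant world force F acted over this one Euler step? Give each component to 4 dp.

Δv = v₁−v₀ = (-0.01800000, 0.02200000, 0.01400000)
m·(v₁−v₀)/dt = (-0.9000, 1.1000, 0.7000)

F = (-0.9000, 1.1000, 0.7000)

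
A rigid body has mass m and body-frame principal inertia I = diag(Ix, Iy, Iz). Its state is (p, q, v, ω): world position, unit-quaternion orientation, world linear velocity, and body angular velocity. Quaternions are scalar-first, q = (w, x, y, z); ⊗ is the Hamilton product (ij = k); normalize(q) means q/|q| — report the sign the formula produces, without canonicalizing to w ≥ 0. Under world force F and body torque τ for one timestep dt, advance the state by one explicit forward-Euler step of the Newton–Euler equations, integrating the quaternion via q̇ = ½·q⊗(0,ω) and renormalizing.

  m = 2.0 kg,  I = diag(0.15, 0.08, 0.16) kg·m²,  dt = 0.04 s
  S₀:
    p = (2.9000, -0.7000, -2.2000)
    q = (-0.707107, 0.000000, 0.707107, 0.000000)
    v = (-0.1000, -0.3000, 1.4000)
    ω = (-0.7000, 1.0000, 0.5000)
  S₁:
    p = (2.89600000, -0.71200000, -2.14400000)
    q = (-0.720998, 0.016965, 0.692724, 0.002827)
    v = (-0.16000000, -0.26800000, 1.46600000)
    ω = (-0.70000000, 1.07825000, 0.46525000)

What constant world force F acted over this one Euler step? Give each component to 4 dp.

v₁ − v₀ = (-0.06000000, 0.03200000, 0.06600000)
m·(v₁−v₀)/dt = (-3.0000, 1.6000, 3.3000)

F = (-3.0000, 1.6000, 3.3000)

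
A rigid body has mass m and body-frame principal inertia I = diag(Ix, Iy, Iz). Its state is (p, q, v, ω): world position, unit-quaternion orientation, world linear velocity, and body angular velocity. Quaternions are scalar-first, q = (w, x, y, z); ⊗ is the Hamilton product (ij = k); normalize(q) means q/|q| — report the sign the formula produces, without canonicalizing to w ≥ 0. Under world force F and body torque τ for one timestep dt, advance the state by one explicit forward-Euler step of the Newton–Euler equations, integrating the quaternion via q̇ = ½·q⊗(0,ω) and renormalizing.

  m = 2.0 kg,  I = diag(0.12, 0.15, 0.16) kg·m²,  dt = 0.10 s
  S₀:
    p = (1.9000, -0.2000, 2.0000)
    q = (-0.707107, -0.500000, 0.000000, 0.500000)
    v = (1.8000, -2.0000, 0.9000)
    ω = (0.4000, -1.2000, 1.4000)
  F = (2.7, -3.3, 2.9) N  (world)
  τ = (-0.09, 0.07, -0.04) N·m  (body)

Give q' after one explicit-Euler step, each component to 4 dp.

q' = (-0.7289, -0.4820, 0.0870, 0.4784)

2q̇ = q⊗(0,ω) = (-0.5000000, 0.3171572, 1.7485284, -0.3899498)
q' = normalize(q + ½dt·q⊗(0,ω)) = (-0.7289, -0.4820, 0.0870, 0.4784)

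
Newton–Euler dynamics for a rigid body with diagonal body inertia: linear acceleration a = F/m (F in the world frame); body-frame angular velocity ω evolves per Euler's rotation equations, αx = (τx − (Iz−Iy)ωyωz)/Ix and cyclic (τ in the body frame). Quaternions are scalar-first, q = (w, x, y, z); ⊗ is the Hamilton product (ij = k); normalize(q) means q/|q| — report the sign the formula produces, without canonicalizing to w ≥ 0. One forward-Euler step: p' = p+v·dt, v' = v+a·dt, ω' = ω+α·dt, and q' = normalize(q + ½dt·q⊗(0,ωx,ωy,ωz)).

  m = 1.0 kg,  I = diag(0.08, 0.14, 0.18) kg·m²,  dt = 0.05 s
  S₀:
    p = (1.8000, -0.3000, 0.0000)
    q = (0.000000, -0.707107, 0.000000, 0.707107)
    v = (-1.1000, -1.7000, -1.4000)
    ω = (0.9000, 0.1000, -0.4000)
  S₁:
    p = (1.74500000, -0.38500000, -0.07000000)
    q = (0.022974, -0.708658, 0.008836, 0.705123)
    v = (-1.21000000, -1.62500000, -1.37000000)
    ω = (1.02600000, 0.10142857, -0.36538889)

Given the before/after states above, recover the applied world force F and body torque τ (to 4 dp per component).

F = (-2.2000, 1.5000, 0.6000)
τ = (0.2000, 0.0400, 0.1300)

ω₁ − ω₀ = (0.12600000, 0.00142857, 0.03461111)
applied torque τ = (0.2000, 0.0400, 0.1300)
Δv = v₁−v₀ = (-0.11000000, 0.07500000, 0.03000000)
F = m·Δv/dt = (-2.2000, 1.5000, 0.6000)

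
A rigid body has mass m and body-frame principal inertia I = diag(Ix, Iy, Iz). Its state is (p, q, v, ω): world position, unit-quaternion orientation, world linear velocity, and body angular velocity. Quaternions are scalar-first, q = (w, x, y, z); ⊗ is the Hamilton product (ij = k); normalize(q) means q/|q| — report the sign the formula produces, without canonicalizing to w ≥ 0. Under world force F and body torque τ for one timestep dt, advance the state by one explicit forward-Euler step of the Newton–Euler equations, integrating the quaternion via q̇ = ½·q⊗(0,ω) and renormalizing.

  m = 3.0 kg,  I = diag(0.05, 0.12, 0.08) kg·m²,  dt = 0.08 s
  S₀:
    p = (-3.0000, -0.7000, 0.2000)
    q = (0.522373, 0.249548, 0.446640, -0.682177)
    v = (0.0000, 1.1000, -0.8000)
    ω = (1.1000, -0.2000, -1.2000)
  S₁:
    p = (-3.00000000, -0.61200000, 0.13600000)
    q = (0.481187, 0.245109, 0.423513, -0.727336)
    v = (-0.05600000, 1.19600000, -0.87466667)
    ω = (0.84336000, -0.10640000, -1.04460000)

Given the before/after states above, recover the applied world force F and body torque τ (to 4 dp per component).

F = (-2.1000, 3.6000, -2.8000)
τ = (-0.1700, 0.1800, 0.1400)

v₁ − v₀ = (-0.05600000, 0.09600000, -0.07466667)
m·(v₁−v₀)/dt = (-2.1000, 3.6000, -2.8000)
rate change Δω = (-0.25664000, 0.09360000, 0.15540000)
τ = I·(Δω/dt) + ω₀×(Iω₀) = (-0.1700, 0.1800, 0.1400)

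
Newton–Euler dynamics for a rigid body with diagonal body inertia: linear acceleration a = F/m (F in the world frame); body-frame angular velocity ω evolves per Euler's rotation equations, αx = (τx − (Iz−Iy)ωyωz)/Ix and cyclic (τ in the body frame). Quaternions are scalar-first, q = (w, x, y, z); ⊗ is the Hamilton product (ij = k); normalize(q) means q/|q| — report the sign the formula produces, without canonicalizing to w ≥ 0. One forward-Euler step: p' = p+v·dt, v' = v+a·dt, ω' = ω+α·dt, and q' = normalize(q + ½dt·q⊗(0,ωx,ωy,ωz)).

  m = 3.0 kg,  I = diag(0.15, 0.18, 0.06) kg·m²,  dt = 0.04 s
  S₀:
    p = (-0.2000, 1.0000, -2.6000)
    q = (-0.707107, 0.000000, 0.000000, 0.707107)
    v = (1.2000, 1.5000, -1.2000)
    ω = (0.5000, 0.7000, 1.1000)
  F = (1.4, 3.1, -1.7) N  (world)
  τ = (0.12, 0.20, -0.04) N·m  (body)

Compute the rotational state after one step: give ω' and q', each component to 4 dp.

α = I⁻¹(τ − ω×Iω) = (1.4160, 0.8361, -0.8417)
new body rate ω' = (0.5566, 0.7334, 1.0663)
q⊗(0,ω) = (-0.7778177, -0.8485284, -0.1414214, -0.7778177)
updated quaternion q' = (-0.7224, -0.0170, -0.0028, 0.6913)

ω' = (0.5566, 0.7334, 1.0663)
q' = (-0.7224, -0.0170, -0.0028, 0.6913)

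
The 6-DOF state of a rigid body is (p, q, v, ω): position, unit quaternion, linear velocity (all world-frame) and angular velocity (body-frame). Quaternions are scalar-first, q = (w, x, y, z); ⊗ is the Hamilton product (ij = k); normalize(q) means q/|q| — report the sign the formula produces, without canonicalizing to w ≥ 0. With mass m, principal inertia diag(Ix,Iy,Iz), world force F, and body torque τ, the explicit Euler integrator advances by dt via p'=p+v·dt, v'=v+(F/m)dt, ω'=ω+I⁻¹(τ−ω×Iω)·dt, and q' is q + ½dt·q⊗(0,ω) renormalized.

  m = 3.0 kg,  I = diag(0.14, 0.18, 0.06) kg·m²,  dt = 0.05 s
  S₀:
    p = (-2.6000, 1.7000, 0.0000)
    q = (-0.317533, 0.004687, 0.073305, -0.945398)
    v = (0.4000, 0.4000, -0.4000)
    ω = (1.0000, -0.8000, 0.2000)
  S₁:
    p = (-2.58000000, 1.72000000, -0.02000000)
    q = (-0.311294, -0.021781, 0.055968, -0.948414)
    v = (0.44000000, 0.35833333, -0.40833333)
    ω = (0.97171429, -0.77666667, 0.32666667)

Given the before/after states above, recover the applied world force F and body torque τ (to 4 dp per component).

velocity change Δv = (0.04000000, -0.04166667, -0.00833333)
F = m·Δv/dt = (2.4000, -2.5000, -0.5000)
ω₁ − ω₀ = (-0.02828571, 0.02333333, 0.12666667)
gyro term ω₀×Iω₀ = (0.0192, 0.0160, -0.0320)
I·α + gyro = (-0.0600, 0.1000, 0.1200)

F = (2.4000, -2.5000, -0.5000)
τ = (-0.0600, 0.1000, 0.1200)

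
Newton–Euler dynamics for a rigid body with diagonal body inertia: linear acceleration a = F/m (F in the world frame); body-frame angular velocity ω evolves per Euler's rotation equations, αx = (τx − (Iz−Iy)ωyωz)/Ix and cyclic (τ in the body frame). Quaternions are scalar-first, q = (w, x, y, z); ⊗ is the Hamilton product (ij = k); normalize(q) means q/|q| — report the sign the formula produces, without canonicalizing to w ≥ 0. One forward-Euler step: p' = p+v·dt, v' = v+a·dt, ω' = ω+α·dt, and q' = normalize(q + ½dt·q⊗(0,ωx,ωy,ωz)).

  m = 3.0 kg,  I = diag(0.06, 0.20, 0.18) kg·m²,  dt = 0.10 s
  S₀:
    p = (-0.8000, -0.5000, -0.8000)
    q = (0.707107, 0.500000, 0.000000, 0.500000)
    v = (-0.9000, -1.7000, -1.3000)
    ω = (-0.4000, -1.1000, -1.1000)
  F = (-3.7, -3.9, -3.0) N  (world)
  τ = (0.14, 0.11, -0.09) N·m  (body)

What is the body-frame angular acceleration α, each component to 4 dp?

α = (2.7367, 0.8140, -0.8422)

gyro term ω×Iω = (-0.0242, -0.0528, 0.0616)
α = I⁻¹(τ − ω×Iω) = (2.7367, 0.8140, -0.8422)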